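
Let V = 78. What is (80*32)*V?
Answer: 199680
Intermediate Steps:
(80*32)*V = (80*32)*78 = 2560*78 = 199680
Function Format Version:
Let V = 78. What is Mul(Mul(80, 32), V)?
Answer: 199680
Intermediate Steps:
Mul(Mul(80, 32), V) = Mul(Mul(80, 32), 78) = Mul(2560, 78) = 199680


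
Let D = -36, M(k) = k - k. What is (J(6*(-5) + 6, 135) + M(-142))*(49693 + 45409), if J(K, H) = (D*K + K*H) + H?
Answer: -213123582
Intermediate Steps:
M(k) = 0
J(K, H) = H - 36*K + H*K (J(K, H) = (-36*K + K*H) + H = (-36*K + H*K) + H = H - 36*K + H*K)
(J(6*(-5) + 6, 135) + M(-142))*(49693 + 45409) = ((135 - 36*(6*(-5) + 6) + 135*(6*(-5) + 6)) + 0)*(49693 + 45409) = ((135 - 36*(-30 + 6) + 135*(-30 + 6)) + 0)*95102 = ((135 - 36*(-24) + 135*(-24)) + 0)*95102 = ((135 + 864 - 3240) + 0)*95102 = (-2241 + 0)*95102 = -2241*95102 = -213123582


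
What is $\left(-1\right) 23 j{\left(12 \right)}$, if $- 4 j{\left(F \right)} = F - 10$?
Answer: $\frac{23}{2} \approx 11.5$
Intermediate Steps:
$j{\left(F \right)} = \frac{5}{2} - \frac{F}{4}$ ($j{\left(F \right)} = - \frac{F - 10}{4} = - \frac{-10 + F}{4} = \frac{5}{2} - \frac{F}{4}$)
$\left(-1\right) 23 j{\left(12 \right)} = \left(-1\right) 23 \left(\frac{5}{2} - 3\right) = - 23 \left(\frac{5}{2} - 3\right) = \left(-23\right) \left(- \frac{1}{2}\right) = \frac{23}{2}$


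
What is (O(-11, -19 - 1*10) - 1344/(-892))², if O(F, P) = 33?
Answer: 59213025/49729 ≈ 1190.7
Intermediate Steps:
(O(-11, -19 - 1*10) - 1344/(-892))² = (33 - 1344/(-892))² = (33 - 1344*(-1/892))² = (33 + 336/223)² = (7695/223)² = 59213025/49729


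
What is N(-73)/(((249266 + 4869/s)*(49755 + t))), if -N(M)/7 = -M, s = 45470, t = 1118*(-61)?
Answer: 23235170/209035357542827 ≈ 1.1115e-7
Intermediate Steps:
t = -68198
N(M) = 7*M (N(M) = -(-7)*M = 7*M)
N(-73)/(((249266 + 4869/s)*(49755 + t))) = (7*(-73))/(((249266 + 4869/45470)*(49755 - 68198))) = -511*(-1/(18443*(249266 + 4869*(1/45470)))) = -511*(-1/(18443*(249266 + 4869/45470))) = -511/((11334129889/45470)*(-18443)) = -511/(-209035357542827/45470) = -511*(-45470/209035357542827) = 23235170/209035357542827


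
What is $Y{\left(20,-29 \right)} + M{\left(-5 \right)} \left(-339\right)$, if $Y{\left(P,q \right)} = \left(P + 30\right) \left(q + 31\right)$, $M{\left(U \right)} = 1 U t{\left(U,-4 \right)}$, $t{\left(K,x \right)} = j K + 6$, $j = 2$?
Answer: $-6680$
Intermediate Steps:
$t{\left(K,x \right)} = 6 + 2 K$ ($t{\left(K,x \right)} = 2 K + 6 = 6 + 2 K$)
$M{\left(U \right)} = U \left(6 + 2 U\right)$ ($M{\left(U \right)} = 1 U \left(6 + 2 U\right) = U \left(6 + 2 U\right)$)
$Y{\left(P,q \right)} = \left(30 + P\right) \left(31 + q\right)$
$Y{\left(20,-29 \right)} + M{\left(-5 \right)} \left(-339\right) = \left(930 + 30 \left(-29\right) + 31 \cdot 20 + 20 \left(-29\right)\right) + 2 \left(-5\right) \left(3 - 5\right) \left(-339\right) = \left(930 - 870 + 620 - 580\right) + 2 \left(-5\right) \left(-2\right) \left(-339\right) = 100 + 20 \left(-339\right) = 100 - 6780 = -6680$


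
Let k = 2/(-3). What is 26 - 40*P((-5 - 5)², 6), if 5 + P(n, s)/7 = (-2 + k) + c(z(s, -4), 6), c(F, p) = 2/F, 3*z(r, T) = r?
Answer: 5678/3 ≈ 1892.7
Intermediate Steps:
z(r, T) = r/3
k = -⅔ (k = 2*(-⅓) = -⅔ ≈ -0.66667)
P(n, s) = -161/3 + 42/s (P(n, s) = -35 + 7*((-2 - ⅔) + 2/((s/3))) = -35 + 7*(-8/3 + 2*(3/s)) = -35 + 7*(-8/3 + 6/s) = -35 + (-56/3 + 42/s) = -161/3 + 42/s)
26 - 40*P((-5 - 5)², 6) = 26 - 40*(-161/3 + 42/6) = 26 - 40*(-161/3 + 42*(⅙)) = 26 - 40*(-161/3 + 7) = 26 - 40*(-140/3) = 26 + 5600/3 = 5678/3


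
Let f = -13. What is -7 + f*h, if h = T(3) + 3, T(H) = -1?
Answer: -33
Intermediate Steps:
h = 2 (h = -1 + 3 = 2)
-7 + f*h = -7 - 13*2 = -7 - 26 = -33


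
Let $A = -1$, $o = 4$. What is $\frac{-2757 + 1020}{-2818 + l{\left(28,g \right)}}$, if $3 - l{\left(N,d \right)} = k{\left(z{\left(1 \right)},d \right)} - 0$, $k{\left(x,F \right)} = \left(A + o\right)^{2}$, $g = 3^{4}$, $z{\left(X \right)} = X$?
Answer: $\frac{1737}{2824} \approx 0.61508$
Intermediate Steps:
$g = 81$
$k{\left(x,F \right)} = 9$ ($k{\left(x,F \right)} = \left(-1 + 4\right)^{2} = 3^{2} = 9$)
$l{\left(N,d \right)} = -6$ ($l{\left(N,d \right)} = 3 - \left(9 - 0\right) = 3 - \left(9 + 0\right) = 3 - 9 = -6$)
$\frac{-2757 + 1020}{-2818 + l{\left(28,g \right)}} = \frac{-2757 + 1020}{-2818 - 6} = - \frac{1737}{-2824} = \left(-1737\right) \left(- \frac{1}{2824}\right) = \frac{1737}{2824}$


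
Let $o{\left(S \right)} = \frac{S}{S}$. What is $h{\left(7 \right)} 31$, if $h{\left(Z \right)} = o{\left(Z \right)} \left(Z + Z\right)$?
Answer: $434$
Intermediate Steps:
$o{\left(S \right)} = 1$
$h{\left(Z \right)} = 2 Z$ ($h{\left(Z \right)} = 1 \left(Z + Z\right) = 1 \cdot 2 Z = 2 Z$)
$h{\left(7 \right)} 31 = 2 \cdot 7 \cdot 31 = 14 \cdot 31 = 434$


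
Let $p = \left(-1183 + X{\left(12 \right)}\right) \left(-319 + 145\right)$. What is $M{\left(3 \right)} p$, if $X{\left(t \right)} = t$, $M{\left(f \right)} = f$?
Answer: $611262$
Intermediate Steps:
$p = 203754$ ($p = \left(-1183 + 12\right) \left(-319 + 145\right) = \left(-1171\right) \left(-174\right) = 203754$)
$M{\left(3 \right)} p = 3 \cdot 203754 = 611262$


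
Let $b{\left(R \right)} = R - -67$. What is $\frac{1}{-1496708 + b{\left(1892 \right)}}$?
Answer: $- \frac{1}{1494749} \approx -6.6901 \cdot 10^{-7}$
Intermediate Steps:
$b{\left(R \right)} = 67 + R$ ($b{\left(R \right)} = R + 67 = 67 + R$)
$\frac{1}{-1496708 + b{\left(1892 \right)}} = \frac{1}{-1496708 + \left(67 + 1892\right)} = \frac{1}{-1496708 + 1959} = \frac{1}{-1494749} = - \frac{1}{1494749}$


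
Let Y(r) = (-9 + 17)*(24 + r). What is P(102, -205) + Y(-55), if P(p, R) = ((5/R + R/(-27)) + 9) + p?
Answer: -143281/1107 ≈ -129.43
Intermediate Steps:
P(p, R) = 9 + p + 5/R - R/27 (P(p, R) = ((5/R + R*(-1/27)) + 9) + p = ((5/R - R/27) + 9) + p = (9 + 5/R - R/27) + p = 9 + p + 5/R - R/27)
Y(r) = 192 + 8*r (Y(r) = 8*(24 + r) = 192 + 8*r)
P(102, -205) + Y(-55) = (9 + 102 + 5/(-205) - 1/27*(-205)) + (192 + 8*(-55)) = (9 + 102 + 5*(-1/205) + 205/27) + (192 - 440) = (9 + 102 - 1/41 + 205/27) - 248 = 131255/1107 - 248 = -143281/1107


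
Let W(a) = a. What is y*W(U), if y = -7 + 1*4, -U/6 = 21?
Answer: 378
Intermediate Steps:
U = -126 (U = -6*21 = -126)
y = -3 (y = -7 + 4 = -3)
y*W(U) = -3*(-126) = 378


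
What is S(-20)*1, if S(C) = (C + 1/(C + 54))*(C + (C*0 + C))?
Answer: 13580/17 ≈ 798.82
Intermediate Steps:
S(C) = 2*C*(C + 1/(54 + C)) (S(C) = (C + 1/(54 + C))*(C + (0 + C)) = (C + 1/(54 + C))*(C + C) = (C + 1/(54 + C))*(2*C) = 2*C*(C + 1/(54 + C)))
S(-20)*1 = (2*(-20)*(1 + (-20)**2 + 54*(-20))/(54 - 20))*1 = (2*(-20)*(1 + 400 - 1080)/34)*1 = (2*(-20)*(1/34)*(-679))*1 = (13580/17)*1 = 13580/17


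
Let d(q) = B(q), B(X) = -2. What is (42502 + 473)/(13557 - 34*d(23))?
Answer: 1719/545 ≈ 3.1541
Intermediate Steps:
d(q) = -2
(42502 + 473)/(13557 - 34*d(23)) = (42502 + 473)/(13557 - 34*(-2)) = 42975/(13557 + 68) = 42975/13625 = 42975*(1/13625) = 1719/545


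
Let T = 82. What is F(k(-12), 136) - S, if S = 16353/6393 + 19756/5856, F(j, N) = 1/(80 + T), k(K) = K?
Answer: -499122407/84234168 ≈ -5.9254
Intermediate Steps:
F(j, N) = 1/162 (F(j, N) = 1/(80 + 82) = 1/162)
S = 18505273/3119784 (S = 16353*(1/6393) + 19756*(1/5856) = 5451/2131 + 4939/1464 = 18505273/3119784 ≈ 5.9316)
F(k(-12), 136) - S = 1/162 - 1*18505273/3119784 = 1/162 - 18505273/3119784 = -499122407/84234168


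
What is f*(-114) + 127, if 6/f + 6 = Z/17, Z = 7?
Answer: 1247/5 ≈ 249.40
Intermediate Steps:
f = -102/95 (f = 6/(-6 + 7/17) = 6/(-95/17) = 6*(-17/95) = -102/95 ≈ -1.0737)
f*(-114) + 127 = -102/95*(-114) + 127 = 612/5 + 127 = 1247/5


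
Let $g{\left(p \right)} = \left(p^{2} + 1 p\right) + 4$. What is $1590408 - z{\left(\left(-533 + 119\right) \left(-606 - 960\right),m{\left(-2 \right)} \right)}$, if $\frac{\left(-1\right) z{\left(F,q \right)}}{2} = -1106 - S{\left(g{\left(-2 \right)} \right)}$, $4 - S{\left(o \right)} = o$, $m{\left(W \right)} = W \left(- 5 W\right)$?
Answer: $1588200$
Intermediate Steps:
$m{\left(W \right)} = - 5 W^{2}$
$g{\left(p \right)} = 4 + p + p^{2}$ ($g{\left(p \right)} = \left(p^{2} + p\right) + 4 = \left(p + p^{2}\right) + 4 = 4 + p + p^{2}$)
$S{\left(o \right)} = 4 - o$
$z{\left(F,q \right)} = 2208$ ($z{\left(F,q \right)} = - 2 \left(-1106 - \left(4 - \left(4 - 2 + \left(-2\right)^{2}\right)\right)\right) = - 2 \left(-1106 - \left(4 - \left(4 - 2 + 4\right)\right)\right) = - 2 \left(-1106 - \left(4 - 6\right)\right) = - 2 \left(-1106 - -2\right) = - 2 \left(-1106 + 2\right) = \left(-2\right) \left(-1104\right) = 2208$)
$1590408 - z{\left(\left(-533 + 119\right) \left(-606 - 960\right),m{\left(-2 \right)} \right)} = 1590408 - 2208 = 1588200$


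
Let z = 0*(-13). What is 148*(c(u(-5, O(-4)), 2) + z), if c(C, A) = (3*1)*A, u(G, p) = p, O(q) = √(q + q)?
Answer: 888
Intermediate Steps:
O(q) = √2*√q (O(q) = √(2*q) = √2*√q)
z = 0
c(C, A) = 3*A
148*(c(u(-5, O(-4)), 2) + z) = 148*(3*2 + 0) = 148*(6 + 0) = 148*6 = 888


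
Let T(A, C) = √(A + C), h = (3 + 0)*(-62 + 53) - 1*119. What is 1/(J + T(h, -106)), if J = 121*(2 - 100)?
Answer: -847/10043744 - 3*I*√7/70306208 ≈ -8.4331e-5 - 1.129e-7*I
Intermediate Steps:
h = -146 (h = 3*(-9) - 119 = -27 - 119 = -146)
J = -11858 (J = 121*(-98) = -11858)
1/(J + T(h, -106)) = 1/(-11858 + √(-146 - 106)) = 1/(-11858 + √(-252)) = 1/(-11858 + 6*I*√7)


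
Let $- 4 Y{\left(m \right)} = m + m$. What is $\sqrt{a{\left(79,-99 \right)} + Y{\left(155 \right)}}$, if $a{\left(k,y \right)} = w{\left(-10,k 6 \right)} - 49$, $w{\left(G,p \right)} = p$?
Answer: $\frac{\sqrt{1390}}{2} \approx 18.641$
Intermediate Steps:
$a{\left(k,y \right)} = -49 + 6 k$ ($a{\left(k,y \right)} = k 6 - 49 = 6 k - 49 = -49 + 6 k$)
$Y{\left(m \right)} = - \frac{m}{2}$ ($Y{\left(m \right)} = - \frac{m + m}{4} = - \frac{2 m}{4} = - \frac{m}{2}$)
$\sqrt{a{\left(79,-99 \right)} + Y{\left(155 \right)}} = \sqrt{\left(-49 + 6 \cdot 79\right) - \frac{155}{2}} = \sqrt{\left(-49 + 474\right) - \frac{155}{2}} = \sqrt{425 - \frac{155}{2}} = \sqrt{\frac{695}{2}} = \frac{\sqrt{1390}}{2}$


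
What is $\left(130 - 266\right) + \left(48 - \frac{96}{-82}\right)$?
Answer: $- \frac{3560}{41} \approx -86.829$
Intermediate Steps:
$\left(130 - 266\right) + \left(48 - \frac{96}{-82}\right) = -136 + \left(48 - 96 \left(- \frac{1}{82}\right)\right) = -136 + \left(48 - - \frac{48}{41}\right) = -136 + \left(48 + \frac{48}{41}\right) = -136 + \frac{2016}{41} = - \frac{3560}{41}$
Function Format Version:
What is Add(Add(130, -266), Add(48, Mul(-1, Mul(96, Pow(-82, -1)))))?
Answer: Rational(-3560, 41) ≈ -86.829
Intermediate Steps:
Add(Add(130, -266), Add(48, Mul(-1, Mul(96, Pow(-82, -1))))) = Add(-136, Add(48, Mul(-1, Mul(96, Rational(-1, 82))))) = Add(-136, Add(48, Mul(-1, Rational(-48, 41)))) = Add(-136, Add(48, Rational(48, 41))) = Add(-136, Rational(2016, 41)) = Rational(-3560, 41)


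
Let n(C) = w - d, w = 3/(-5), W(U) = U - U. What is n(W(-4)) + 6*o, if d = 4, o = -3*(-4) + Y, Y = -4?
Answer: 217/5 ≈ 43.400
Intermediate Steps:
W(U) = 0
o = 8 (o = -3*(-4) - 4 = 12 - 4 = 8)
w = -3/5 (w = 3*(-1/5) = -3/5 ≈ -0.60000)
n(C) = -23/5 (n(C) = -3/5 - 1*4 = -3/5 - 4 = -23/5)
n(W(-4)) + 6*o = -23/5 + 6*8 = -23/5 + 48 = 217/5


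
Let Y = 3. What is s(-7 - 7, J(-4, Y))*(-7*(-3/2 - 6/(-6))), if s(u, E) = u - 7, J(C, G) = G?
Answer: -147/2 ≈ -73.500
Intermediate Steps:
s(u, E) = -7 + u
s(-7 - 7, J(-4, Y))*(-7*(-3/2 - 6/(-6))) = (-7 + (-7 - 7))*(-7*(-3/2 - 6/(-6))) = (-7 - 14)*(-7*(-3*½ - 6*(-⅙))) = -(-147)*(-3/2 + 1) = -(-147)*(-1)/2 = -21*7/2 = -147/2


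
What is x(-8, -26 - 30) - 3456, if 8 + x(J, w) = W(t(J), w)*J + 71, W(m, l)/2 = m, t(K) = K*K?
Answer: -4417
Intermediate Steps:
t(K) = K²
W(m, l) = 2*m
x(J, w) = 63 + 2*J³ (x(J, w) = -8 + ((2*J²)*J + 71) = -8 + (2*J³ + 71) = -8 + (71 + 2*J³) = 63 + 2*J³)
x(-8, -26 - 30) - 3456 = (63 + 2*(-8)³) - 3456 = (63 + 2*(-512)) - 3456 = (63 - 1024) - 3456 = -961 - 3456 = -4417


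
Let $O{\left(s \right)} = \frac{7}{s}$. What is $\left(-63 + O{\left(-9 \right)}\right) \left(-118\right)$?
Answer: $\frac{67732}{9} \approx 7525.8$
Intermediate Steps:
$\left(-63 + O{\left(-9 \right)}\right) \left(-118\right) = \left(-63 + \frac{7}{-9}\right) \left(-118\right) = \left(-63 + 7 \left(- \frac{1}{9}\right)\right) \left(-118\right) = \left(-63 - \frac{7}{9}\right) \left(-118\right) = \left(- \frac{574}{9}\right) \left(-118\right) = \frac{67732}{9}$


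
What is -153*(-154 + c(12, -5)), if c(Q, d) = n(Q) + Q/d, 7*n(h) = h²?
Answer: 727362/35 ≈ 20782.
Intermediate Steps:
n(h) = h²/7
c(Q, d) = Q²/7 + Q/d
-153*(-154 + c(12, -5)) = -153*(-154 + ((⅐)*12² + 12/(-5))) = -153*(-154 + ((⅐)*144 + 12*(-⅕))) = -153*(-154 + (144/7 - 12/5)) = -153*(-154 + 636/35) = -153*(-4754/35) = 727362/35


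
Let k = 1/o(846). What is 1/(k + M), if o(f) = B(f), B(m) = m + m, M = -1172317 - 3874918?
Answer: -1692/8539921619 ≈ -1.9813e-7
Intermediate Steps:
M = -5047235
B(m) = 2*m
o(f) = 2*f
k = 1/1692 (k = 1/(2*846) = 1/1692 ≈ 0.00059102)
1/(k + M) = 1/(1/1692 - 5047235) = 1/(-8539921619/1692) = -1692/8539921619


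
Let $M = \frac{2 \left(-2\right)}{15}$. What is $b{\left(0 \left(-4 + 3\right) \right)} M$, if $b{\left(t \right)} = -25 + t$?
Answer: $\frac{20}{3} \approx 6.6667$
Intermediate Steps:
$M = - \frac{4}{15}$ ($M = \left(-4\right) \frac{1}{15} = - \frac{4}{15} \approx -0.26667$)
$b{\left(0 \left(-4 + 3\right) \right)} M = \left(-25 + 0 \left(-4 + 3\right)\right) \left(- \frac{4}{15}\right) = \left(-25 + 0 \left(-1\right)\right) \left(- \frac{4}{15}\right) = \left(-25 + 0\right) \left(- \frac{4}{15}\right) = \left(-25\right) \left(- \frac{4}{15}\right) = \frac{20}{3}$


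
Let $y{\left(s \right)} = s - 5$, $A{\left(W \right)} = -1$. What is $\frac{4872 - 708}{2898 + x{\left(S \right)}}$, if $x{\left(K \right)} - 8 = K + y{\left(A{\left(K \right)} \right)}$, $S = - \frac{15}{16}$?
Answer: $\frac{66624}{46385} \approx 1.4363$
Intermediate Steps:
$y{\left(s \right)} = -5 + s$
$S = - \frac{15}{16}$ ($S = \left(-15\right) \frac{1}{16} = - \frac{15}{16} \approx -0.9375$)
$x{\left(K \right)} = 2 + K$ ($x{\left(K \right)} = 8 + \left(K - 6\right) = 8 + \left(-6 + K\right) = 2 + K$)
$\frac{4872 - 708}{2898 + x{\left(S \right)}} = \frac{4872 - 708}{2898 + \left(2 - \frac{15}{16}\right)} = \frac{4164}{2898 + \frac{17}{16}} = \frac{4164}{\frac{46385}{16}} = 4164 \cdot \frac{16}{46385} = \frac{66624}{46385}$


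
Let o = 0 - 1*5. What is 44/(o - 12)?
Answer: -44/17 ≈ -2.5882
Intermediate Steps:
o = -5 (o = 0 - 5 = -5)
44/(o - 12) = 44/(-5 - 12) = 44/(-17) = -1/17*44 = -44/17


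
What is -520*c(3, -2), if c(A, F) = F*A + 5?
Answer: 520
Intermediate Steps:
c(A, F) = 5 + A*F (c(A, F) = A*F + 5 = 5 + A*F)
-520*c(3, -2) = -520*(5 + 3*(-2)) = -520*(5 - 6) = -520*(-1) = 520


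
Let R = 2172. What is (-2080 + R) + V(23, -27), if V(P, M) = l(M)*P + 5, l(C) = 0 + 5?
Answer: 212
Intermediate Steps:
l(C) = 5
V(P, M) = 5 + 5*P (V(P, M) = 5*P + 5 = 5 + 5*P)
(-2080 + R) + V(23, -27) = (-2080 + 2172) + (5 + 5*23) = 92 + (5 + 115) = 92 + 120 = 212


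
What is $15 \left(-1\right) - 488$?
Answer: $-503$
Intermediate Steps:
$15 \left(-1\right) - 488 = -15 - 488 = -503$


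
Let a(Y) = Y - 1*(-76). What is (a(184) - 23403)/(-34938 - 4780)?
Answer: 23143/39718 ≈ 0.58268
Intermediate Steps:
a(Y) = 76 + Y (a(Y) = Y + 76 = 76 + Y)
(a(184) - 23403)/(-34938 - 4780) = ((76 + 184) - 23403)/(-34938 - 4780) = (260 - 23403)/(-39718) = -23143*(-1/39718) = 23143/39718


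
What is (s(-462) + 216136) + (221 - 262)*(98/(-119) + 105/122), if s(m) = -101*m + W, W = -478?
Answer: 544048523/2074 ≈ 2.6232e+5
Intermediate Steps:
s(m) = -478 - 101*m (s(m) = -101*m - 478 = -478 - 101*m)
(s(-462) + 216136) + (221 - 262)*(98/(-119) + 105/122) = ((-478 - 101*(-462)) + 216136) + (221 - 262)*(98/(-119) + 105/122) = ((-478 + 46662) + 216136) - 41*(98*(-1/119) + 105*(1/122)) = (46184 + 216136) - 41*(-14/17 + 105/122) = 262320 - 41*77/2074 = 262320 - 3157/2074 = 544048523/2074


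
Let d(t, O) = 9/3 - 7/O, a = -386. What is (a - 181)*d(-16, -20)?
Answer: -37989/20 ≈ -1899.4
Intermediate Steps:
d(t, O) = 3 - 7/O (d(t, O) = 9*(⅓) - 7/O = 3 - 7/O)
(a - 181)*d(-16, -20) = (-386 - 181)*(3 - 7/(-20)) = -567*(3 - 7*(-1/20)) = -567*(3 + 7/20) = -567*67/20 = -37989/20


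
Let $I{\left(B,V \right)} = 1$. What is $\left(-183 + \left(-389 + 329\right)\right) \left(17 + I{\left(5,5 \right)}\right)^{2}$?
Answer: $-78732$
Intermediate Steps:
$\left(-183 + \left(-389 + 329\right)\right) \left(17 + I{\left(5,5 \right)}\right)^{2} = \left(-183 + \left(-389 + 329\right)\right) \left(17 + 1\right)^{2} = \left(-183 - 60\right) 18^{2} = \left(-243\right) 324 = -78732$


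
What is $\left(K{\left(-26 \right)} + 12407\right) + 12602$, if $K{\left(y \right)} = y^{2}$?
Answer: $25685$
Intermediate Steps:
$\left(K{\left(-26 \right)} + 12407\right) + 12602 = \left(\left(-26\right)^{2} + 12407\right) + 12602 = \left(676 + 12407\right) + 12602 = 13083 + 12602 = 25685$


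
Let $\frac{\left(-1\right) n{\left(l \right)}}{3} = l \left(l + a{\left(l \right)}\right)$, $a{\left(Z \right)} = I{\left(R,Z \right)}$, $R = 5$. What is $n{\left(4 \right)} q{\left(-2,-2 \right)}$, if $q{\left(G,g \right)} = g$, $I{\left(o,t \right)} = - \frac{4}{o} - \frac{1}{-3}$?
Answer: $\frac{424}{5} \approx 84.8$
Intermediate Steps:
$I{\left(o,t \right)} = \frac{1}{3} - \frac{4}{o}$ ($I{\left(o,t \right)} = - \frac{4}{o} - - \frac{1}{3} = - \frac{4}{o} + \frac{1}{3} = \frac{1}{3} - \frac{4}{o}$)
$a{\left(Z \right)} = - \frac{7}{15}$ ($a{\left(Z \right)} = \frac{-12 + 5}{3 \cdot 5} = \frac{1}{3} \cdot \frac{1}{5} \left(-7\right) = - \frac{7}{15}$)
$n{\left(l \right)} = - 3 l \left(- \frac{7}{15} + l\right)$ ($n{\left(l \right)} = - 3 l \left(l - \frac{7}{15}\right) = - 3 l \left(- \frac{7}{15} + l\right)$)
$n{\left(4 \right)} q{\left(-2,-2 \right)} = \frac{1}{5} \cdot 4 \left(7 - 60\right) \left(-2\right) = \frac{1}{5} \cdot 4 \left(-53\right) \left(-2\right) = \left(- \frac{212}{5}\right) \left(-2\right) = \frac{424}{5}$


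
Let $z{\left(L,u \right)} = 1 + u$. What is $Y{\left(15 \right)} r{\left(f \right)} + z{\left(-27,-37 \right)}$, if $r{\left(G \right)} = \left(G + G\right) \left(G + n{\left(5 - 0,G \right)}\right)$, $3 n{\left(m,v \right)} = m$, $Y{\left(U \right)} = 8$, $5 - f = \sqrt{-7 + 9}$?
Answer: $\frac{1588}{3} - \frac{560 \sqrt{2}}{3} \approx 265.35$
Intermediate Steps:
$f = 5 - \sqrt{2}$ ($f = 5 - \sqrt{-7 + 9} = 5 - \sqrt{2} \approx 3.5858$)
$n{\left(m,v \right)} = \frac{m}{3}$
$r{\left(G \right)} = 2 G \left(\frac{5}{3} + G\right)$ ($r{\left(G \right)} = \left(G + G\right) \left(G + \frac{5 - 0}{3}\right) = 2 G \left(G + \frac{5 + 0}{3}\right) = 2 G \left(G + \frac{1}{3} \cdot 5\right) = 2 G \left(G + \frac{5}{3}\right) = 2 G \left(\frac{5}{3} + G\right)$)
$Y{\left(15 \right)} r{\left(f \right)} + z{\left(-27,-37 \right)} = 8 \frac{2 \left(5 - \sqrt{2}\right) \left(5 + 3 \left(5 - \sqrt{2}\right)\right)}{3} + \left(1 - 37\right) = 8 \frac{2 \left(5 - \sqrt{2}\right) \left(5 + \left(15 - 3 \sqrt{2}\right)\right)}{3} - 36 = 8 \frac{2 \left(5 - \sqrt{2}\right) \left(20 - 3 \sqrt{2}\right)}{3} - 36 = \frac{16 \left(5 - \sqrt{2}\right) \left(20 - 3 \sqrt{2}\right)}{3} - 36 = -36 + \frac{16 \left(5 - \sqrt{2}\right) \left(20 - 3 \sqrt{2}\right)}{3}$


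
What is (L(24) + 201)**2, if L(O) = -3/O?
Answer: 2582449/64 ≈ 40351.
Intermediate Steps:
(L(24) + 201)**2 = (-3/24 + 201)**2 = (-3*1/24 + 201)**2 = (-1/8 + 201)**2 = (1607/8)**2 = 2582449/64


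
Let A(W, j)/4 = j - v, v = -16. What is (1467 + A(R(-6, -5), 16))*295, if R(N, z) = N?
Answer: 470525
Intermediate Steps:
A(W, j) = 64 + 4*j (A(W, j) = 4*(j - 1*(-16)) = 4*(j + 16) = 4*(16 + j) = 64 + 4*j)
(1467 + A(R(-6, -5), 16))*295 = (1467 + (64 + 4*16))*295 = (1467 + (64 + 64))*295 = (1467 + 128)*295 = 1595*295 = 470525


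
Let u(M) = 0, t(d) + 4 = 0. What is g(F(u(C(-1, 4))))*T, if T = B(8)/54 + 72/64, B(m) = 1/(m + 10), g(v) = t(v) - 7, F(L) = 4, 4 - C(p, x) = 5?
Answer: -24079/1944 ≈ -12.386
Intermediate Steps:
t(d) = -4 (t(d) = -4 + 0 = -4)
C(p, x) = -1 (C(p, x) = 4 - 1*5 = 4 - 5 = -1)
g(v) = -11 (g(v) = -4 - 7 = -11)
B(m) = 1/(10 + m)
T = 2189/1944 (T = 1/((10 + 8)*54) + 72/64 = (1/54)/18 + 72*(1/64) = (1/18)*(1/54) + 9/8 = 1/972 + 9/8 = 2189/1944 ≈ 1.1260)
g(F(u(C(-1, 4))))*T = -11*2189/1944 = -24079/1944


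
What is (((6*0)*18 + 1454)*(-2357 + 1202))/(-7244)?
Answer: 839685/3622 ≈ 231.83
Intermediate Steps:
(((6*0)*18 + 1454)*(-2357 + 1202))/(-7244) = ((0*18 + 1454)*(-1155))*(-1/7244) = ((0 + 1454)*(-1155))*(-1/7244) = (1454*(-1155))*(-1/7244) = -1679370*(-1/7244) = 839685/3622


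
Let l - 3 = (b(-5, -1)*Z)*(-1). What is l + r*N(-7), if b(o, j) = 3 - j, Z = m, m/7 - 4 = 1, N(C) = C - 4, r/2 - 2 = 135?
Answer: -3151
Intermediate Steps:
r = 274 (r = 4 + 2*135 = 4 + 270 = 274)
N(C) = -4 + C
m = 35 (m = 28 + 7*1 = 28 + 7 = 35)
Z = 35
l = -137 (l = 3 + ((3 - 1*(-1))*35)*(-1) = 3 + ((3 + 1)*35)*(-1) = 3 + (4*35)*(-1) = 3 + 140*(-1) = 3 - 140 = -137)
l + r*N(-7) = -137 + 274*(-4 - 7) = -137 + 274*(-11) = -137 - 3014 = -3151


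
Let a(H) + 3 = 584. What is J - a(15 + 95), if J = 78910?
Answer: 78329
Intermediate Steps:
a(H) = 581 (a(H) = -3 + 584 = 581)
J - a(15 + 95) = 78910 - 1*581 = 78910 - 581 = 78329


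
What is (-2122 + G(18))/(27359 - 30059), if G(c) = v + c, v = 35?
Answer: 2069/2700 ≈ 0.76630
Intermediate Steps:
G(c) = 35 + c
(-2122 + G(18))/(27359 - 30059) = (-2122 + (35 + 18))/(27359 - 30059) = (-2122 + 53)/(-2700) = -2069*(-1/2700) = 2069/2700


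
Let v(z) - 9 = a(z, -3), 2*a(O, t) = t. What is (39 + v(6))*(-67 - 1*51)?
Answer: -5487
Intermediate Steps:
a(O, t) = t/2
v(z) = 15/2 (v(z) = 9 + (½)*(-3) = 9 - 3/2 = 15/2)
(39 + v(6))*(-67 - 1*51) = (39 + 15/2)*(-67 - 1*51) = 93*(-67 - 51)/2 = (93/2)*(-118) = -5487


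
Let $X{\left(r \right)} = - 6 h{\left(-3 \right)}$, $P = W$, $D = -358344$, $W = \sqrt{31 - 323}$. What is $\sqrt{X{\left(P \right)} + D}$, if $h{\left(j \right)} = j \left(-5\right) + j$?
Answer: $12 i \sqrt{2489} \approx 598.68 i$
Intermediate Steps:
$h{\left(j \right)} = - 4 j$ ($h{\left(j \right)} = - 5 j + j = - 4 j$)
$W = 2 i \sqrt{73}$ ($W = \sqrt{-292} = 2 i \sqrt{73} \approx 17.088 i$)
$P = 2 i \sqrt{73} \approx 17.088 i$
$X{\left(r \right)} = -72$ ($X{\left(r \right)} = - 6 \left(\left(-4\right) \left(-3\right)\right) = \left(-6\right) 12 = -72$)
$\sqrt{X{\left(P \right)} + D} = \sqrt{-72 - 358344} = \sqrt{-358416} = 12 i \sqrt{2489}$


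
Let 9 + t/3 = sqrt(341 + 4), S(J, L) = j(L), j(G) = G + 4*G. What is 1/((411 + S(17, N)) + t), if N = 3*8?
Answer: 56/27879 - sqrt(345)/83637 ≈ 0.0017866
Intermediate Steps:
N = 24
j(G) = 5*G
S(J, L) = 5*L
t = -27 + 3*sqrt(345) (t = -27 + 3*sqrt(341 + 4) = -27 + 3*sqrt(345) ≈ 28.723)
1/((411 + S(17, N)) + t) = 1/((411 + 5*24) + (-27 + 3*sqrt(345))) = 1/((411 + 120) + (-27 + 3*sqrt(345))) = 1/(531 + (-27 + 3*sqrt(345))) = 1/(504 + 3*sqrt(345))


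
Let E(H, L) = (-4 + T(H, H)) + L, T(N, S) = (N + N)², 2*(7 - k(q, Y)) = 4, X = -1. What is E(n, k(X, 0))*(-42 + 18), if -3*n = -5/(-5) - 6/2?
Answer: -200/3 ≈ -66.667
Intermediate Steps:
n = ⅔ (n = -(-5/(-5) - 6/2)/3 = -(-5*(-⅕) - 6*½)/3 = -(1 - 3)/3 = -⅓*(-2) = ⅔ ≈ 0.66667)
k(q, Y) = 5 (k(q, Y) = 7 - ½*4 = 7 - 2 = 5)
T(N, S) = 4*N² (T(N, S) = (2*N)² = 4*N²)
E(H, L) = -4 + L + 4*H² (E(H, L) = (-4 + 4*H²) + L = -4 + L + 4*H²)
E(n, k(X, 0))*(-42 + 18) = (-4 + 5 + 4*(⅔)²)*(-42 + 18) = (-4 + 5 + 4*(4/9))*(-24) = (-4 + 5 + 16/9)*(-24) = (25/9)*(-24) = -200/3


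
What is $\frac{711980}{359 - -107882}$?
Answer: $\frac{711980}{108241} \approx 6.5777$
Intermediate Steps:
$\frac{711980}{359 - -107882} = \frac{711980}{359 + 107882} = \frac{711980}{108241}$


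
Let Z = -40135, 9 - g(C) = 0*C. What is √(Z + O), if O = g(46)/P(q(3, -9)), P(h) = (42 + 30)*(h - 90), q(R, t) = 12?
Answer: I*√976725399/156 ≈ 200.34*I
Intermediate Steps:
g(C) = 9 (g(C) = 9 - 0*C = 9 - 1*0 = 9 + 0 = 9)
P(h) = -6480 + 72*h (P(h) = 72*(-90 + h) = -6480 + 72*h)
O = -1/624 (O = 9/(-6480 + 72*12) = 9/(-6480 + 864) = 9/(-5616) = 9*(-1/5616) = -1/624 ≈ -0.0016026)
√(Z + O) = √(-40135 - 1/624) = √(-25044241/624) = I*√976725399/156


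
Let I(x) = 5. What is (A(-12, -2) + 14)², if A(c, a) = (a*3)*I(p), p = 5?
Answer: 256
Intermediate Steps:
A(c, a) = 15*a (A(c, a) = (a*3)*5 = (3*a)*5 = 15*a)
(A(-12, -2) + 14)² = (15*(-2) + 14)² = (-30 + 14)² = (-16)² = 256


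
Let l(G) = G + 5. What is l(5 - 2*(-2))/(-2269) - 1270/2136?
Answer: -1455767/2423292 ≈ -0.60074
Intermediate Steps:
l(G) = 5 + G
l(5 - 2*(-2))/(-2269) - 1270/2136 = (5 + (5 - 2*(-2)))/(-2269) - 1270/2136 = (5 + (5 + 4))*(-1/2269) - 1270*1/2136 = (5 + 9)*(-1/2269) - 635/1068 = 14*(-1/2269) - 635/1068 = -14/2269 - 635/1068 = -1455767/2423292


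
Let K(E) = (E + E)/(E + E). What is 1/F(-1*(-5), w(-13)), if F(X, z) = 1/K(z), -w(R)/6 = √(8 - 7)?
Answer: 1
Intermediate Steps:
K(E) = 1 (K(E) = (2*E)/((2*E)) = (2*E)*(1/(2*E)) = 1)
w(R) = -6 (w(R) = -6*√(8 - 7) = -6*√1 = -6*1 = -6)
F(X, z) = 1 (F(X, z) = 1/1 = 1)
1/F(-1*(-5), w(-13)) = 1/1 = 1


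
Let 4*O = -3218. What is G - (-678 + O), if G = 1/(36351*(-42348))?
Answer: 2282148859409/1539392148 ≈ 1482.5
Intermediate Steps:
G = -1/1539392148 (G = (1/36351)*(-1/42348) = -1/1539392148 ≈ -6.4961e-10)
O = -1609/2 (O = (¼)*(-3218) = -1609/2 ≈ -804.50)
G - (-678 + O) = -1/1539392148 - (-678 - 1609/2) = -1/1539392148 - 1*(-2965/2) = -1/1539392148 + 2965/2 = 2282148859409/1539392148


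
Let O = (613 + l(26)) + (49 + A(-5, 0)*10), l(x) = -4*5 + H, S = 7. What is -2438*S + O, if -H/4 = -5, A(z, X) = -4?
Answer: -16444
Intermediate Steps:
H = 20 (H = -4*(-5) = 20)
l(x) = 0 (l(x) = -4*5 + 20 = -20 + 20 = 0)
O = 622 (O = (613 + 0) + (49 - 4*10) = 613 + (49 - 40) = 613 + 9 = 622)
-2438*S + O = -2438*7 + 622 = -17066 + 622 = -16444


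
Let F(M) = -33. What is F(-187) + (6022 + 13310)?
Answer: 19299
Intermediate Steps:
F(-187) + (6022 + 13310) = -33 + (6022 + 13310) = -33 + 19332 = 19299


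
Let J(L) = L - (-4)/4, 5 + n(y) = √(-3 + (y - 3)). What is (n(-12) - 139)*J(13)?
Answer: -2016 + 42*I*√2 ≈ -2016.0 + 59.397*I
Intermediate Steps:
n(y) = -5 + √(-6 + y) (n(y) = -5 + √(-3 + (y - 3)) = -5 + √(-3 + (-3 + y)) = -5 + √(-6 + y))
J(L) = 1 + L (J(L) = L - (-4)/4 = L - 1*(-1) = L + 1 = 1 + L)
(n(-12) - 139)*J(13) = ((-5 + √(-6 - 12)) - 139)*(1 + 13) = ((-5 + √(-18)) - 139)*14 = ((-5 + 3*I*√2) - 139)*14 = (-144 + 3*I*√2)*14 = -2016 + 42*I*√2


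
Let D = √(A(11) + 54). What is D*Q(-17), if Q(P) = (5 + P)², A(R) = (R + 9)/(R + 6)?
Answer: 144*√15946/17 ≈ 1069.6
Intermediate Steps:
A(R) = (9 + R)/(6 + R)
D = √15946/17 (D = √((9 + 11)/(6 + 11) + 54) = √(20/17 + 54) = √(938/17) = √15946/17 ≈ 7.4281)
D*Q(-17) = (√15946/17)*(5 - 17)² = (√15946/17)*(-12)² = (√15946/17)*144 = 144*√15946/17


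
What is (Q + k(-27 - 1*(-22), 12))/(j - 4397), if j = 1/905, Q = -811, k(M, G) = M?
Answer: 61540/331607 ≈ 0.18558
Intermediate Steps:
j = 1/905 ≈ 0.0011050
(Q + k(-27 - 1*(-22), 12))/(j - 4397) = (-811 + (-27 - 1*(-22)))/(1/905 - 4397) = (-811 + (-27 + 22))/(-3979284/905) = (-811 - 5)*(-905/3979284) = -816*(-905/3979284) = 61540/331607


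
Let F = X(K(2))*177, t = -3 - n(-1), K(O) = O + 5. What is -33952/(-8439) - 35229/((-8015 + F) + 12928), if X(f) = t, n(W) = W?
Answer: -1469179/396633 ≈ -3.7041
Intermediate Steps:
K(O) = 5 + O
t = -2 (t = -3 - 1*(-1) = -3 + 1 = -2)
X(f) = -2
F = -354 (F = -2*177 = -354)
-33952/(-8439) - 35229/((-8015 + F) + 12928) = -33952/(-8439) - 35229/((-8015 - 354) + 12928) = -33952*(-1/8439) - 35229/(-8369 + 12928) = 33952/8439 - 35229/4559 = -1469179/396633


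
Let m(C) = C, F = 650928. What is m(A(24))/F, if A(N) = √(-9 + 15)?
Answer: √6/650928 ≈ 3.7631e-6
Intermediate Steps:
A(N) = √6
m(A(24))/F = √6/650928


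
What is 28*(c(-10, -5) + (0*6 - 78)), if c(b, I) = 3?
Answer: -2100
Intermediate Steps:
28*(c(-10, -5) + (0*6 - 78)) = 28*(3 + (0*6 - 78)) = 28*(3 + (0 - 78)) = 28*(3 - 78) = 28*(-75) = -2100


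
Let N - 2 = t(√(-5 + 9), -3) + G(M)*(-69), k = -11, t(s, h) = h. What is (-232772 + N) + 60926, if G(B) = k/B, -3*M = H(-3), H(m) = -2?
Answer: -341417/2 ≈ -1.7071e+5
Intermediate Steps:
M = ⅔ (M = -⅓*(-2) = ⅔ ≈ 0.66667)
G(B) = -11/B
N = 2275/2 (N = 2 + (-3 - 11/⅔*(-69)) = 2 + (-3 - 11*3/2*(-69)) = 2 + (-3 - 33/2*(-69)) = 2 + (-3 + 2277/2) = 2 + 2271/2 = 2275/2 ≈ 1137.5)
(-232772 + N) + 60926 = (-232772 + 2275/2) + 60926 = -463269/2 + 60926 = -341417/2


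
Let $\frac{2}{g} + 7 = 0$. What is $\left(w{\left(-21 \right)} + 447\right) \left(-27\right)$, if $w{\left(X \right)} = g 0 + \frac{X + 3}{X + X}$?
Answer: $- \frac{84564}{7} \approx -12081.0$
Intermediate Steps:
$g = - \frac{2}{7}$ ($g = \frac{2}{-7 + 0} = \frac{2}{-7} = 2 \left(- \frac{1}{7}\right) = - \frac{2}{7} \approx -0.28571$)
$w{\left(X \right)} = \frac{3 + X}{2 X}$ ($w{\left(X \right)} = \left(- \frac{2}{7}\right) 0 + \frac{X + 3}{X + X} = 0 + \frac{3 + X}{2 X} = \frac{3 + X}{2 X}$)
$\left(w{\left(-21 \right)} + 447\right) \left(-27\right) = \left(\frac{3 - 21}{2 \left(-21\right)} + 447\right) \left(-27\right) = \left(\frac{1}{2} \left(- \frac{1}{21}\right) \left(-18\right) + 447\right) \left(-27\right) = \left(\frac{3}{7} + 447\right) \left(-27\right) = \frac{3132}{7} \left(-27\right) = - \frac{84564}{7}$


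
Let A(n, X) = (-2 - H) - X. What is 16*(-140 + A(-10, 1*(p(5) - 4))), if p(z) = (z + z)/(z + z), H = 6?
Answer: -2320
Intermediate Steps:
p(z) = 1 (p(z) = (2*z)/((2*z)) = (2*z)*(1/(2*z)) = 1)
A(n, X) = -8 - X (A(n, X) = (-2 - 1*6) - X = (-2 - 6) - X = -8 - X)
16*(-140 + A(-10, 1*(p(5) - 4))) = 16*(-140 + (-8 - (1 - 4))) = 16*(-140 + (-8 - (-3))) = 16*(-140 + (-8 - 1*(-3))) = 16*(-140 + (-8 + 3)) = 16*(-140 - 5) = 16*(-145) = -2320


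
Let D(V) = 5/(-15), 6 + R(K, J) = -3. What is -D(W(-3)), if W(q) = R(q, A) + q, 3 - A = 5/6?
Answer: 1/3 ≈ 0.33333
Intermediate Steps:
A = 13/6 (A = 3 - 5/6 = 13/6 ≈ 2.1667)
R(K, J) = -9 (R(K, J) = -6 - 3 = -9)
W(q) = -9 + q
D(V) = -1/3 (D(V) = 5*(-1/15) = -1/3)
-D(W(-3)) = -1*(-1/3) = 1/3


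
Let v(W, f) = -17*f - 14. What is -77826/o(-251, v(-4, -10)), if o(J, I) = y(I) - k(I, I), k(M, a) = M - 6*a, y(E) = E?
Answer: -12971/156 ≈ -83.147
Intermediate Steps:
k(M, a) = M - 6*a
v(W, f) = -14 - 17*f
o(J, I) = 6*I (o(J, I) = I - (I - 6*I) = I - (-5)*I = I + 5*I = 6*I)
-77826/o(-251, v(-4, -10)) = -77826*1/(6*(-14 - 17*(-10))) = -77826*1/(6*(-14 + 170)) = -77826/(6*156) = -77826/936 = -77826*1/936 = -12971/156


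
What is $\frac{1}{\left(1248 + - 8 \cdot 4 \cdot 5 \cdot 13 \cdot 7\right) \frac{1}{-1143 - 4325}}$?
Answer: $\frac{1367}{3328} \approx 0.41076$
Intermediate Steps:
$\frac{1}{\left(1248 + - 8 \cdot 4 \cdot 5 \cdot 13 \cdot 7\right) \frac{1}{-1143 - 4325}} = \frac{1}{\left(1248 + \left(-8\right) 20 \cdot 13 \cdot 7\right) \frac{1}{-5468}} = \frac{1}{\left(1248 + \left(-160\right) 13 \cdot 7\right) \left(- \frac{1}{5468}\right)} = \frac{1}{\left(1248 - 14560\right) \left(- \frac{1}{5468}\right)} = \frac{1}{\left(-13312\right) \left(- \frac{1}{5468}\right)} = \frac{1}{\frac{3328}{1367}} = \frac{1367}{3328}$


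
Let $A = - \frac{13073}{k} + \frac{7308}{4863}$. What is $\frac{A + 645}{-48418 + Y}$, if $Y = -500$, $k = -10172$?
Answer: $- \frac{10681254065}{806599705416} \approx -0.013242$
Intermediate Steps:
$A = \frac{45970325}{16488812}$ ($A = - \frac{13073}{-10172} + \frac{7308}{4863} = \left(-13073\right) \left(- \frac{1}{10172}\right) + 7308 \cdot \frac{1}{4863} = \frac{13073}{10172} + \frac{2436}{1621} = \frac{45970325}{16488812} \approx 2.788$)
$\frac{A + 645}{-48418 + Y} = \frac{\frac{45970325}{16488812} + 645}{-48418 - 500} = \frac{10681254065}{16488812 \left(-48918\right)} = \frac{10681254065}{16488812} \left(- \frac{1}{48918}\right) = - \frac{10681254065}{806599705416}$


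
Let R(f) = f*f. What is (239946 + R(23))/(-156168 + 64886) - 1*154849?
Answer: -14135166893/91282 ≈ -1.5485e+5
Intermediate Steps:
R(f) = f²
(239946 + R(23))/(-156168 + 64886) - 1*154849 = (239946 + 23²)/(-156168 + 64886) - 1*154849 = (239946 + 529)/(-91282) - 154849 = 240475*(-1/91282) - 154849 = -240475/91282 - 154849 = -14135166893/91282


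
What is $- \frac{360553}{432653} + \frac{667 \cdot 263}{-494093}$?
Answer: $- \frac{254043135342}{213770818729} \approx -1.1884$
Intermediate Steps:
$- \frac{360553}{432653} + \frac{667 \cdot 263}{-494093} = \left(-360553\right) \frac{1}{432653} + 175421 \left(- \frac{1}{494093}\right) = - \frac{360553}{432653} - \frac{175421}{494093} = - \frac{254043135342}{213770818729}$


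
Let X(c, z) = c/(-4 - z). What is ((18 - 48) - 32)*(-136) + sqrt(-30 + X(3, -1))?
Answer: 8432 + I*sqrt(31) ≈ 8432.0 + 5.5678*I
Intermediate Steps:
((18 - 48) - 32)*(-136) + sqrt(-30 + X(3, -1)) = ((18 - 48) - 32)*(-136) + sqrt(-30 - 1*3/(4 - 1)) = (-30 - 32)*(-136) + sqrt(-30 - 1*3/3) = -62*(-136) + sqrt(-30 - 1*3*1/3) = 8432 + sqrt(-30 - 1) = 8432 + sqrt(-31) = 8432 + I*sqrt(31)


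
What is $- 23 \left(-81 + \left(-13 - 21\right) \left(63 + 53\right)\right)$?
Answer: $92575$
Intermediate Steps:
$- 23 \left(-81 + \left(-13 - 21\right) \left(63 + 53\right)\right) = - 23 \left(-81 - 3944\right) = \left(-23\right) \left(-4025\right) = 92575$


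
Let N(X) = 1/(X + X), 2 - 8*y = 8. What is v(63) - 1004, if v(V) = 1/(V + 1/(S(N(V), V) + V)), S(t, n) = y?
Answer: -15753515/15691 ≈ -1004.0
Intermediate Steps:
y = -¾ (y = ¼ - ⅛*8 = ¼ - 1 = -¾ ≈ -0.75000)
N(X) = 1/(2*X)
S(t, n) = -¾
v(V) = 1/(V + 1/(-¾ + V))
v(63) - 1004 = (-3 + 4*63)/(4 - 3*63 + 4*63²) - 1004 = (-3 + 252)/(4 - 189 + 4*3969) - 1004 = 249/(4 - 189 + 15876) - 1004 = 249/15691 - 1004 = -15753515/15691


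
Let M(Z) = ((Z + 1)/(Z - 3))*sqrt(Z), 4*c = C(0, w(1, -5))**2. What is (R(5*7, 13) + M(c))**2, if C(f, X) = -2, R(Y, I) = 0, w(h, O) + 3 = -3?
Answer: 1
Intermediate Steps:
w(h, O) = -6 (w(h, O) = -3 - 3 = -6)
c = 1 (c = (1/4)*(-2)**2 = (1/4)*4 = 1)
M(Z) = sqrt(Z)*(1 + Z)/(-3 + Z) (M(Z) = ((1 + Z)/(-3 + Z))*sqrt(Z) = sqrt(Z)*(1 + Z)/(-3 + Z))
(R(5*7, 13) + M(c))**2 = (0 + sqrt(1)*(1 + 1)/(-3 + 1))**2 = (0 + 1*2/(-2))**2 = (0 + 1*(-1/2)*2)**2 = (0 - 1)**2 = (-1)**2 = 1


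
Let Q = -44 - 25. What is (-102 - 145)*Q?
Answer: 17043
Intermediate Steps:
Q = -69
(-102 - 145)*Q = (-102 - 145)*(-69) = -247*(-69) = 17043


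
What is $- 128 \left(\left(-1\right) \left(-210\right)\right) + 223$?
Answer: $-26657$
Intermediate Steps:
$- 128 \left(\left(-1\right) \left(-210\right)\right) + 223 = \left(-128\right) 210 + 223 = -26880 + 223 = -26657$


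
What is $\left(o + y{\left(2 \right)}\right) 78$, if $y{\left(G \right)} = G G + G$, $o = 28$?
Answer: $2652$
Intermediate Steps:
$y{\left(G \right)} = G + G^{2}$ ($y{\left(G \right)} = G^{2} + G = G + G^{2}$)
$\left(o + y{\left(2 \right)}\right) 78 = \left(28 + 2 \left(1 + 2\right)\right) 78 = \left(28 + 2 \cdot 3\right) 78 = \left(28 + 6\right) 78 = 34 \cdot 78 = 2652$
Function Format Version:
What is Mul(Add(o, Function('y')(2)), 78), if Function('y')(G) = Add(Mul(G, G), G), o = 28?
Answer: 2652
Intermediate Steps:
Function('y')(G) = Add(G, Pow(G, 2)) (Function('y')(G) = Add(Pow(G, 2), G) = Add(G, Pow(G, 2)))
Mul(Add(o, Function('y')(2)), 78) = Mul(Add(28, Mul(2, Add(1, 2))), 78) = Mul(Add(28, Mul(2, 3)), 78) = Mul(Add(28, 6), 78) = Mul(34, 78) = 2652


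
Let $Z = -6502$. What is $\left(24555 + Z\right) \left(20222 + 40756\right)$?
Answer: $1100835834$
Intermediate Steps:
$\left(24555 + Z\right) \left(20222 + 40756\right) = \left(24555 - 6502\right) \left(20222 + 40756\right) = 18053 \cdot 60978 = 1100835834$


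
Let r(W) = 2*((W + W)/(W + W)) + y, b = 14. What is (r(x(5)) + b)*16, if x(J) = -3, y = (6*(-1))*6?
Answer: -320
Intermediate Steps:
y = -36 (y = -6*6 = -36)
r(W) = -34 (r(W) = 2*((W + W)/(W + W)) - 36 = 2*((2*W)/((2*W))) - 36 = 2*((2*W)*(1/(2*W))) - 36 = 2*1 - 36 = 2 - 36 = -34)
(r(x(5)) + b)*16 = (-34 + 14)*16 = -20*16 = -320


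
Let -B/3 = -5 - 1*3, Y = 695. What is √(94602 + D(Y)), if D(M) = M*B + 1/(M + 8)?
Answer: √54996566641/703 ≈ 333.59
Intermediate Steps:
B = 24 (B = -3*(-5 - 1*3) = -3*(-5 - 3) = -3*(-8) = 24)
D(M) = 1/(8 + M) + 24*M (D(M) = M*24 + 1/(M + 8) = 24*M + 1/(8 + M) = 1/(8 + M) + 24*M)
√(94602 + D(Y)) = √(94602 + (1 + 24*695² + 192*695)/(8 + 695)) = √(94602 + (1 + 24*483025 + 133440)/703) = √(94602 + (1 + 11592600 + 133440)/703) = √(94602 + (1/703)*11726041) = √(94602 + 11726041/703) = √(78231247/703) = √54996566641/703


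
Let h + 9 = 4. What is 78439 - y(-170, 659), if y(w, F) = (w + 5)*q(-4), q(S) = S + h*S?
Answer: 81079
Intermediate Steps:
h = -5 (h = -9 + 4 = -5)
q(S) = -4*S (q(S) = S - 5*S = -4*S)
y(w, F) = 80 + 16*w (y(w, F) = (w + 5)*(-4*(-4)) = (5 + w)*16 = 80 + 16*w)
78439 - y(-170, 659) = 78439 - (80 + 16*(-170)) = 78439 - (80 - 2720) = 78439 - 1*(-2640) = 78439 + 2640 = 81079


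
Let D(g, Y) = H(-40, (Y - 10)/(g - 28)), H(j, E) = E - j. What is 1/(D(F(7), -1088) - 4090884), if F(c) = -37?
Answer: -65/265903762 ≈ -2.4445e-7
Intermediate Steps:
D(g, Y) = 40 + (-10 + Y)/(-28 + g) (D(g, Y) = (Y - 10)/(g - 28) - 1*(-40) = (-10 + Y)/(-28 + g) + 40 = 40 + (-10 + Y)/(-28 + g))
1/(D(F(7), -1088) - 4090884) = 1/((-1130 - 1088 + 40*(-37))/(-28 - 37) - 4090884) = 1/((-1130 - 1088 - 1480)/(-65) - 4090884) = 1/(-1/65*(-3698) - 4090884) = 1/(3698/65 - 4090884) = 1/(-265903762/65) = -65/265903762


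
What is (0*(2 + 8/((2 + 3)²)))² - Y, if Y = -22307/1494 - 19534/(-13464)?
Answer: 2510719/186252 ≈ 13.480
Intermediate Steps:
Y = -2510719/186252 (Y = -22307*1/1494 - 19534*(-1/13464) = -22307/1494 + 9767/6732 = -2510719/186252 ≈ -13.480)
(0*(2 + 8/((2 + 3)²)))² - Y = (0*(2 + 8/((2 + 3)²)))² - 1*(-2510719/186252) = (0*(2 + 8/(5²)))² + 2510719/186252 = (0*(2 + 8/25))² + 2510719/186252 = (0*(58/25))² + 2510719/186252 = 0² + 2510719/186252 = 0 + 2510719/186252 = 2510719/186252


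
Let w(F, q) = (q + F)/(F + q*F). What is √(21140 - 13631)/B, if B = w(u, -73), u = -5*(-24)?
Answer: -8640*√7509/47 ≈ -15930.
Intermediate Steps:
u = 120
w(F, q) = (F + q)/(F + F*q)
B = -47/8640 (B = (120 - 73)/(120*(1 - 73)) = (1/120)*47/(-72) = (1/120)*(-1/72)*47 = -47/8640 ≈ -0.0054398)
√(21140 - 13631)/B = √(21140 - 13631)/(-47/8640) = √7509*(-8640/47) = -8640*√7509/47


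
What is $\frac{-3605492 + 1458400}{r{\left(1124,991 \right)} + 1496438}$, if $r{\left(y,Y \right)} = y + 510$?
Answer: $- \frac{536773}{374518} \approx -1.4332$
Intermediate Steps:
$r{\left(y,Y \right)} = 510 + y$
$\frac{-3605492 + 1458400}{r{\left(1124,991 \right)} + 1496438} = \frac{-3605492 + 1458400}{\left(510 + 1124\right) + 1496438} = - \frac{2147092}{1634 + 1496438} = - \frac{2147092}{1498072} = \left(-2147092\right) \frac{1}{1498072} = - \frac{536773}{374518}$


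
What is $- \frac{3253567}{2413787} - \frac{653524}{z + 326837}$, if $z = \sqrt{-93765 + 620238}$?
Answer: $- \frac{3039179664625057}{907906017392428} + \frac{490143 \sqrt{58497}}{26705474524} \approx -3.343$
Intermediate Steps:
$z = 3 \sqrt{58497}$ ($z = \sqrt{526473} = 3 \sqrt{58497} \approx 725.58$)
$- \frac{3253567}{2413787} - \frac{653524}{z + 326837} = - \frac{3253567}{2413787} - \frac{653524}{3 \sqrt{58497} + 326837} = \left(-3253567\right) \frac{1}{2413787} - \frac{653524}{326837 + 3 \sqrt{58497}} = - \frac{3253567}{2413787} - \frac{653524}{326837 + 3 \sqrt{58497}}$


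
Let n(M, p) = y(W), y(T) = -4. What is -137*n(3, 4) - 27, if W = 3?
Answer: 521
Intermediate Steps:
n(M, p) = -4
-137*n(3, 4) - 27 = -137*(-4) - 27 = 548 - 27 = 521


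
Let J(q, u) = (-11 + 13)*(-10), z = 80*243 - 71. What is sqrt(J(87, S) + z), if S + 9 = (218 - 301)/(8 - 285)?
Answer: sqrt(19349) ≈ 139.10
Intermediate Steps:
S = -2410/277 (S = -9 + (218 - 301)/(8 - 285) = -9 - 83/(-277) = -9 - 83*(-1/277) = -9 + 83/277 = -2410/277 ≈ -8.7004)
z = 19369 (z = 19440 - 71 = 19369)
J(q, u) = -20 (J(q, u) = 2*(-10) = -20)
sqrt(J(87, S) + z) = sqrt(-20 + 19369) = sqrt(19349)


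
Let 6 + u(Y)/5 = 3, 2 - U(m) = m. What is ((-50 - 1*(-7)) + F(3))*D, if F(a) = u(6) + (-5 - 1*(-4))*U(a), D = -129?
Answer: 7353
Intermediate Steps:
U(m) = 2 - m
u(Y) = -15 (u(Y) = -30 + 5*3 = -30 + 15 = -15)
F(a) = -17 + a (F(a) = -15 + (-5 - 1*(-4))*(2 - a) = -15 + (-5 + 4)*(2 - a) = -15 - (2 - a) = -15 + (-2 + a) = -17 + a)
((-50 - 1*(-7)) + F(3))*D = ((-50 - 1*(-7)) + (-17 + 3))*(-129) = ((-50 + 7) - 14)*(-129) = (-43 - 14)*(-129) = -57*(-129) = 7353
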